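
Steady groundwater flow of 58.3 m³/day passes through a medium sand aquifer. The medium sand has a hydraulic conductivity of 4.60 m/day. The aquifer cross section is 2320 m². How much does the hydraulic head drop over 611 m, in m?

3.34

From Q = K·A·i, i = Q / (K·A) = 58.3 / (4.600 × 2320) = 0.005463.
Head loss Δh = i · L = 0.005463 × 611 = 3.338 m.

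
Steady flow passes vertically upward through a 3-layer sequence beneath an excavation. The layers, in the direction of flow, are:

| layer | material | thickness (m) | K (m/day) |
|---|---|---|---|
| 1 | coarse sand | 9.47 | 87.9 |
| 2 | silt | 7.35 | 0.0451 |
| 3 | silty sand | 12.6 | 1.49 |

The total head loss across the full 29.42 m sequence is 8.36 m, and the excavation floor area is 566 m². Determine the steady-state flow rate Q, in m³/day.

Flow is perpendicular to layering, so the layers act in series and the equivalent K is the thickness-weighted harmonic mean.
Total thickness L = 9.47 + 7.35 + 12.6 = 29.42 m.
Σ(b_i/K_i) = 9.47/87.9 + 7.35/0.0451 + 12.6/1.49 = 171.5 d.
K_eq = L / Σ(b_i/K_i) = 29.42 / 171.5 = 0.1715 m/day.
Q = K_eq · A · (Δh/L) = 0.1715 × 566 × (8.36/29.42) = 27.58 m³/day.

27.6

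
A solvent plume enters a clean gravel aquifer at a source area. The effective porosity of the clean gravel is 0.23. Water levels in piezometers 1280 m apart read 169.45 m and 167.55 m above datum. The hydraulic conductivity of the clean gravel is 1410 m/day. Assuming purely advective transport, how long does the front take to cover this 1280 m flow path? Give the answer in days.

141

Hydraulic gradient i = (169.45 − 167.55) / 1280 = 1.9 / 1280 = 0.001484.
Darcy flux q = K · i = 1410 × 0.001484 = 2.093 m/day.
Seepage velocity v = q / n_e = 2.093 / 0.23 = 9.100 m/day.
Travel time t = L / v = 1280 / 9.100 = 140.7 days.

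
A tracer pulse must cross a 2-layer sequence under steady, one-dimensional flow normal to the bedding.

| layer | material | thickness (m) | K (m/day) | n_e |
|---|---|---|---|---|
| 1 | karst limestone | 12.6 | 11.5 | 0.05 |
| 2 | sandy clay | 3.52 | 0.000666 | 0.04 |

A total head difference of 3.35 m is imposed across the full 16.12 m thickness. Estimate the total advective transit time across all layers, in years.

With flow normal to the layers, continuity requires the same specific discharge q through every layer.
Σ(b_i/K_i) = 12.6/11.5 + 3.52/0.000666 = 5286 d.
q = Δh / Σ(b_i/K_i) = 3.35 / 5286 = 0.0006337 m/day.
In each layer the seepage velocity is v_i = q/n_i, so the layer transit time is t_i = b_i·n_i / q:
  layer 1 (karst limestone): t_1 = 12.6 × 0.05 / 0.0006337 = 994.2 d
  layer 2 (sandy clay): t_2 = 3.52 × 0.04 / 0.0006337 = 222.2 d
Total t = Σ t_i = 1216 days = 3.330 years.

3.33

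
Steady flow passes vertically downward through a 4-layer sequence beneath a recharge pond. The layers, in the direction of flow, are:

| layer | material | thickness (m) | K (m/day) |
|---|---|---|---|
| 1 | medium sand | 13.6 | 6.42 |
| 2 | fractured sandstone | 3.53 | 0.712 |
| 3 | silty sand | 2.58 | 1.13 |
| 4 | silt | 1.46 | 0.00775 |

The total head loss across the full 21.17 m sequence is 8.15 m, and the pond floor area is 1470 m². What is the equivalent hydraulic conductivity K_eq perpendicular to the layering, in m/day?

Flow is perpendicular to layering, so the layers act in series and the equivalent K is the thickness-weighted harmonic mean.
Total thickness L = 13.6 + 3.53 + 2.58 + 1.46 = 21.17 m.
Σ(b_i/K_i) = 13.6/6.42 + 3.53/0.712 + 2.58/1.13 + 1.46/0.00775 = 197.7 d.
K_eq = L / Σ(b_i/K_i) = 21.17 / 197.7 = 0.1071 m/day.

0.107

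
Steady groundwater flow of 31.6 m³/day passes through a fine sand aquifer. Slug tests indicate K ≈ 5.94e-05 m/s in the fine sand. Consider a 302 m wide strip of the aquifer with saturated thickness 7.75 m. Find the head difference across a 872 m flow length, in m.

2.29

Convert K: 5.94e-05 m/s × 86400 = 5.132 m/day.
Cross-sectional area A = 302 × 7.75 = 2340 m².
From Q = K·A·i, i = Q / (K·A) = 31.6 / (5.132 × 2340) = 0.002631.
Head loss Δh = i · L = 0.002631 × 872 = 2.294 m.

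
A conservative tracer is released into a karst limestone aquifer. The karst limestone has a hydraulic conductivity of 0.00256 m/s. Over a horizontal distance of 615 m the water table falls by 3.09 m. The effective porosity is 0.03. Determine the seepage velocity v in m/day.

Convert K: 0.00256 m/s × 86400 = 221.2 m/day.
Hydraulic gradient i = Δh / L = 3.09 / 615 = 0.005024.
Darcy flux q = K · i = 221.2 × 0.005024 = 1.111 m/day.
Seepage velocity v = q / n_e = 1.111 / 0.03 = 37.04 m/day.

37.0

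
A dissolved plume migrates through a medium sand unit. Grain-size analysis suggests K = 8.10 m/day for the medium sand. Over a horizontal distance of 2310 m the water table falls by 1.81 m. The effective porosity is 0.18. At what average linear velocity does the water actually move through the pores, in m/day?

0.0353

Hydraulic gradient i = Δh / L = 1.81 / 2310 = 0.0007835.
Darcy flux q = K · i = 8.100 × 0.0007835 = 0.006347 m/day.
Seepage velocity v = q / n_e = 0.006347 / 0.18 = 0.03526 m/day.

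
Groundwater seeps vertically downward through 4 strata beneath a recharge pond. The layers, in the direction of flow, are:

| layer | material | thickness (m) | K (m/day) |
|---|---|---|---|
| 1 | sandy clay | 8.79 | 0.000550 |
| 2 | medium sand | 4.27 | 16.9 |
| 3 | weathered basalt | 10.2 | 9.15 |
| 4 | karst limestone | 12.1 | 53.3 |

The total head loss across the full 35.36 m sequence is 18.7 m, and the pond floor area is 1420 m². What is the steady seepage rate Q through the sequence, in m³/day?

1.66

Flow is perpendicular to layering, so the layers act in series and the equivalent K is the thickness-weighted harmonic mean.
Total thickness L = 8.79 + 4.27 + 10.2 + 12.1 = 35.36 m.
Σ(b_i/K_i) = 8.79/0.000550 + 4.27/16.9 + 10.2/9.15 + 12.1/53.3 = 15983 d.
K_eq = L / Σ(b_i/K_i) = 35.36 / 15983 = 0.002212 m/day.
Q = K_eq · A · (Δh/L) = 0.002212 × 1420 × (18.7/35.36) = 1.661 m³/day.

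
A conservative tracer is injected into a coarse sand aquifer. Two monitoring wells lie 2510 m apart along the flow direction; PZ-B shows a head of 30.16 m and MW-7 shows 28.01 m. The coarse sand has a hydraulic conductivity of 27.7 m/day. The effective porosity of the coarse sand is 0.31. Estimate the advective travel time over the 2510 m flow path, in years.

Hydraulic gradient i = (30.16 − 28.01) / 2510 = 2.15 / 2510 = 0.0008566.
Darcy flux q = K · i = 27.70 × 0.0008566 = 0.02373 m/day.
Seepage velocity v = q / n_e = 0.02373 / 0.31 = 0.07654 m/day.
Travel time t = L / v = 2510 / 0.07654 = 32794 days = 89.78 years.

89.8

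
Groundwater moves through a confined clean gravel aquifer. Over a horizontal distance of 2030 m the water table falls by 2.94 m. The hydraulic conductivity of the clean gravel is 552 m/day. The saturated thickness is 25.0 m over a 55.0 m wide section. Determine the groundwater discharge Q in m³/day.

Cross-sectional area A = 55.0 × 25.0 = 1375 m².
Hydraulic gradient i = Δh / L = 2.94 / 2030 = 0.001448.
Darcy's law: Q = K · A · i = 552.0 × 1375 × 0.001448 = 1099 m³/day.

1100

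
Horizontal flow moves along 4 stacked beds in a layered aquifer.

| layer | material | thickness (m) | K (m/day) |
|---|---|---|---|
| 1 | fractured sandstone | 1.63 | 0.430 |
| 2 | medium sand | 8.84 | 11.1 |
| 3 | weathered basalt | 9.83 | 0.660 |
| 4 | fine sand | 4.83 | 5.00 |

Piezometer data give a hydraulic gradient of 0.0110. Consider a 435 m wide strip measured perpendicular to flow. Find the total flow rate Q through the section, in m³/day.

619

Flow is parallel to layering, so each bed carries its own Darcy discharge and the transmissivities add.
Σ(K_i·b_i) = 0.430×1.63 + 11.1×8.84 + 0.660×9.83 + 5.00×4.83 = 129.5 m²/day.
Hydraulic gradient i = 0.0110.
Q = Σ(K_i·b_i) · W · i = 129.5 × 435 × 0.01100 = 619.5 m³/day.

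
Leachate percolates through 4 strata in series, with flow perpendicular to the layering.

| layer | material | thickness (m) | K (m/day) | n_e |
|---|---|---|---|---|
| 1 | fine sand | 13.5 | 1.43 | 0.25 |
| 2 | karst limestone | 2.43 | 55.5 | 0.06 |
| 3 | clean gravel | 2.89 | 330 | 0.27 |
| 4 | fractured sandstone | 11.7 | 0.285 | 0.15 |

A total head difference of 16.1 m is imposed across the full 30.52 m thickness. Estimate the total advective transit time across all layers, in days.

19.0

With flow normal to the layers, continuity requires the same specific discharge q through every layer.
Σ(b_i/K_i) = 13.5/1.43 + 2.43/55.5 + 2.89/330 + 11.7/0.285 = 50.55 d.
q = Δh / Σ(b_i/K_i) = 16.1 / 50.55 = 0.3185 m/day.
In each layer the seepage velocity is v_i = q/n_i, so the layer transit time is t_i = b_i·n_i / q:
  layer 1 (fine sand): t_1 = 13.5 × 0.25 / 0.3185 = 10.60 d
  layer 2 (karst limestone): t_2 = 2.43 × 0.06 / 0.3185 = 0.4577 d
  layer 3 (clean gravel): t_3 = 2.89 × 0.27 / 0.3185 = 2.450 d
  layer 4 (fractured sandstone): t_4 = 11.7 × 0.15 / 0.3185 = 5.510 d
Total t = Σ t_i = 19.01 days.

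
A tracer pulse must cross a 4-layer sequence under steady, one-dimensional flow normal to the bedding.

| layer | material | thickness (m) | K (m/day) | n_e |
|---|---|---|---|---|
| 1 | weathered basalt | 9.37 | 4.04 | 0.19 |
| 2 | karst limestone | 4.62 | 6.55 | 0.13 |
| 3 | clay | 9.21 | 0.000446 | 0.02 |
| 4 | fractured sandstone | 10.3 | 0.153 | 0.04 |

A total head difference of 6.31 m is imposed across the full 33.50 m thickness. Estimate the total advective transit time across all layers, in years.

26.8

With flow normal to the layers, continuity requires the same specific discharge q through every layer.
Σ(b_i/K_i) = 9.37/4.04 + 4.62/6.55 + 9.21/0.000446 + 10.3/0.153 = 20721 d.
q = Δh / Σ(b_i/K_i) = 6.31 / 20721 = 0.0003045 m/day.
In each layer the seepage velocity is v_i = q/n_i, so the layer transit time is t_i = b_i·n_i / q:
  layer 1 (weathered basalt): t_1 = 9.37 × 0.19 / 0.0003045 = 5846 d
  layer 2 (karst limestone): t_2 = 4.62 × 0.13 / 0.0003045 = 1972 d
  layer 3 (clay): t_3 = 9.21 × 0.02 / 0.0003045 = 604.9 d
  layer 4 (fractured sandstone): t_4 = 10.3 × 0.04 / 0.0003045 = 1353 d
Total t = Σ t_i = 9776 days = 26.77 years.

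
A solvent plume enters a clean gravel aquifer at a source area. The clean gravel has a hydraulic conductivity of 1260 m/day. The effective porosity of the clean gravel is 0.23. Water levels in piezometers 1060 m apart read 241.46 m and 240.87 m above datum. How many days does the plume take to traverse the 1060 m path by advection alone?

348

Hydraulic gradient i = (241.46 − 240.87) / 1060 = 0.59 / 1060 = 0.0005566.
Darcy flux q = K · i = 1260 × 0.0005566 = 0.7013 m/day.
Seepage velocity v = q / n_e = 0.7013 / 0.23 = 3.049 m/day.
Travel time t = L / v = 1060 / 3.049 = 347.6 days.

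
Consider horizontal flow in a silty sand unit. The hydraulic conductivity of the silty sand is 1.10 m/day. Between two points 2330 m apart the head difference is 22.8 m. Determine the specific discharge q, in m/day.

Hydraulic gradient i = Δh / L = 22.8 / 2330 = 0.009785.
Specific discharge q = K · i = 1.100 × 0.009785 = 0.01076 m/day.

0.0108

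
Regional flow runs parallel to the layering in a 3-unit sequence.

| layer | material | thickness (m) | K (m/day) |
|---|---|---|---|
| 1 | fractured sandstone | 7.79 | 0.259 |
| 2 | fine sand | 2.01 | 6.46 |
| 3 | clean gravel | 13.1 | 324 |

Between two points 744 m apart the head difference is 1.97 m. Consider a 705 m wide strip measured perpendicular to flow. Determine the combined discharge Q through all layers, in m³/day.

Flow is parallel to layering, so each bed carries its own Darcy discharge and the transmissivities add.
Σ(K_i·b_i) = 0.259×7.79 + 6.46×2.01 + 324×13.1 = 4259 m²/day.
Hydraulic gradient i = Δh / L = 1.97 / 744 = 0.002648.
Q = Σ(K_i·b_i) · W · i = 4259 × 705 × 0.002648 = 7951 m³/day.

7950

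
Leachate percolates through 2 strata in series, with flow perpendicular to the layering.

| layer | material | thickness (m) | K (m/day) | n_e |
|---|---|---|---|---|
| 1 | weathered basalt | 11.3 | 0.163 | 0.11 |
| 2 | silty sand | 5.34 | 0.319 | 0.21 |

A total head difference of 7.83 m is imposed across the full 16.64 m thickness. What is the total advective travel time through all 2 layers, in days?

With flow normal to the layers, continuity requires the same specific discharge q through every layer.
Σ(b_i/K_i) = 11.3/0.163 + 5.34/0.319 = 86.06 d.
q = Δh / Σ(b_i/K_i) = 7.83 / 86.06 = 0.09098 m/day.
In each layer the seepage velocity is v_i = q/n_i, so the layer transit time is t_i = b_i·n_i / q:
  layer 1 (weathered basalt): t_1 = 11.3 × 0.11 / 0.09098 = 13.66 d
  layer 2 (silty sand): t_2 = 5.34 × 0.21 / 0.09098 = 12.33 d
Total t = Σ t_i = 25.99 days.

26.0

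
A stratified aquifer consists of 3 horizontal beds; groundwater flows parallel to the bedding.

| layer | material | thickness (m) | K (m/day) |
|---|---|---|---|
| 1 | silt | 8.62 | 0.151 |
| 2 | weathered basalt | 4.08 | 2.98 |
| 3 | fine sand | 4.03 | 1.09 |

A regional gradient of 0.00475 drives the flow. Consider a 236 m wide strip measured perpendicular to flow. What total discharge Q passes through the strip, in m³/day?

20.0

Flow is parallel to layering, so each bed carries its own Darcy discharge and the transmissivities add.
Σ(K_i·b_i) = 0.151×8.62 + 2.98×4.08 + 1.09×4.03 = 17.85 m²/day.
Hydraulic gradient i = 0.00475.
Q = Σ(K_i·b_i) · W · i = 17.85 × 236 × 0.004750 = 20.01 m³/day.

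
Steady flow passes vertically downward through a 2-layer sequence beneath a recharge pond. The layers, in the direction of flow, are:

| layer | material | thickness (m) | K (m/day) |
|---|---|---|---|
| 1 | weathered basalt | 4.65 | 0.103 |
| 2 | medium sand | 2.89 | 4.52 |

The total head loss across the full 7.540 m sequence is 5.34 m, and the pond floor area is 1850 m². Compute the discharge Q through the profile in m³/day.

216

Flow is perpendicular to layering, so the layers act in series and the equivalent K is the thickness-weighted harmonic mean.
Total thickness L = 4.65 + 2.89 = 7.540 m.
Σ(b_i/K_i) = 4.65/0.103 + 2.89/4.52 = 45.79 d.
K_eq = L / Σ(b_i/K_i) = 7.540 / 45.79 = 0.1647 m/day.
Q = K_eq · A · (Δh/L) = 0.1647 × 1850 × (5.34/7.540) = 215.8 m³/day.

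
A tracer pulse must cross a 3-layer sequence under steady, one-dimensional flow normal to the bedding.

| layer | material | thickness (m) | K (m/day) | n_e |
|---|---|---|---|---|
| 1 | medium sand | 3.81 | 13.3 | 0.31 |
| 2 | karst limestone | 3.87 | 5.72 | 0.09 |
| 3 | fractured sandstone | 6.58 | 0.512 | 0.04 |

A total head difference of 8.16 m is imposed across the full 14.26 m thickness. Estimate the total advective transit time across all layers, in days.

With flow normal to the layers, continuity requires the same specific discharge q through every layer.
Σ(b_i/K_i) = 3.81/13.3 + 3.87/5.72 + 6.58/0.512 = 13.81 d.
q = Δh / Σ(b_i/K_i) = 8.16 / 13.81 = 0.5907 m/day.
In each layer the seepage velocity is v_i = q/n_i, so the layer transit time is t_i = b_i·n_i / q:
  layer 1 (medium sand): t_1 = 3.81 × 0.31 / 0.5907 = 2.000 d
  layer 2 (karst limestone): t_2 = 3.87 × 0.09 / 0.5907 = 0.5897 d
  layer 3 (fractured sandstone): t_3 = 6.58 × 0.04 / 0.5907 = 0.4456 d
Total t = Σ t_i = 3.035 days.

3.03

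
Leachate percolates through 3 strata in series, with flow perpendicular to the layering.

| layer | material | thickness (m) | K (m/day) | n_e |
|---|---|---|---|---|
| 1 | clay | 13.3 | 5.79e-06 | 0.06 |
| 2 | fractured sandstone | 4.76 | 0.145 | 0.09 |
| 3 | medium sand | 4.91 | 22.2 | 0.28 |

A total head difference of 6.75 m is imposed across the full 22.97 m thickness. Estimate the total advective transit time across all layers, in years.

2420

With flow normal to the layers, continuity requires the same specific discharge q through every layer.
Σ(b_i/K_i) = 13.3/5.79e-06 + 4.76/0.145 + 4.91/22.2 = 2.297e+06 d.
q = Δh / Σ(b_i/K_i) = 6.75 / 2.297e+06 = 2.938e-06 m/day.
In each layer the seepage velocity is v_i = q/n_i, so the layer transit time is t_i = b_i·n_i / q:
  layer 1 (clay): t_1 = 13.3 × 0.06 / 2.938e-06 = 2.716e+05 d
  layer 2 (fractured sandstone): t_2 = 4.76 × 0.09 / 2.938e-06 = 1.458e+05 d
  layer 3 (medium sand): t_3 = 4.91 × 0.28 / 2.938e-06 = 4.679e+05 d
Total t = Σ t_i = 8.852e+05 days = 2424 years.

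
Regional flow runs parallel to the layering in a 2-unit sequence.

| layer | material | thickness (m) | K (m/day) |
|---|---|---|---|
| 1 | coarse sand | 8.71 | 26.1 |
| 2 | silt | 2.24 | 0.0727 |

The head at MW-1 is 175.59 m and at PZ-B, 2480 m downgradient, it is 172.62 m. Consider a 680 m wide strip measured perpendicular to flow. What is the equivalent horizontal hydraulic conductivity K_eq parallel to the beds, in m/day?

Flow is parallel to layering, so each bed carries its own Darcy discharge and the transmissivities add.
Σ(K_i·b_i) = 26.1×8.71 + 0.0727×2.24 = 227.5 m²/day.
Total thickness b = 10.95 m, so K_eq = Σ(K_i·b_i)/b = 20.78 m/day.

20.8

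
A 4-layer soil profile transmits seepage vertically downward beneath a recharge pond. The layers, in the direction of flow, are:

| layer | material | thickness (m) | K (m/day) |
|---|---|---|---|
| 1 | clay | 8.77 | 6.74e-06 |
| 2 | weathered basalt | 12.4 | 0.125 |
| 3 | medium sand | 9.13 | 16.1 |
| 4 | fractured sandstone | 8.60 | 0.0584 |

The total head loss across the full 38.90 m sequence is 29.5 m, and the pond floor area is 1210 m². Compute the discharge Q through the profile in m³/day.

0.0274

Flow is perpendicular to layering, so the layers act in series and the equivalent K is the thickness-weighted harmonic mean.
Total thickness L = 8.77 + 12.4 + 9.13 + 8.60 = 38.90 m.
Σ(b_i/K_i) = 8.77/6.74e-06 + 12.4/0.125 + 9.13/16.1 + 8.60/0.0584 = 1.301e+06 d.
K_eq = L / Σ(b_i/K_i) = 38.90 / 1.301e+06 = 2.989e-05 m/day.
Q = K_eq · A · (Δh/L) = 2.989e-05 × 1210 × (29.5/38.90) = 0.02743 m³/day.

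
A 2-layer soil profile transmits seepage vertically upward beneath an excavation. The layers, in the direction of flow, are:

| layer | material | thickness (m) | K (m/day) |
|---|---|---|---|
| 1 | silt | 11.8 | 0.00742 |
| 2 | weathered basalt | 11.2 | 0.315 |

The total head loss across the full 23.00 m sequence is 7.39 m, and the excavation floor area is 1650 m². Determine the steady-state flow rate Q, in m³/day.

7.50

Flow is perpendicular to layering, so the layers act in series and the equivalent K is the thickness-weighted harmonic mean.
Total thickness L = 11.8 + 11.2 = 23.00 m.
Σ(b_i/K_i) = 11.8/0.00742 + 11.2/0.315 = 1626 d.
K_eq = L / Σ(b_i/K_i) = 23.00 / 1626 = 0.01415 m/day.
Q = K_eq · A · (Δh/L) = 0.01415 × 1650 × (7.39/23.00) = 7.500 m³/day.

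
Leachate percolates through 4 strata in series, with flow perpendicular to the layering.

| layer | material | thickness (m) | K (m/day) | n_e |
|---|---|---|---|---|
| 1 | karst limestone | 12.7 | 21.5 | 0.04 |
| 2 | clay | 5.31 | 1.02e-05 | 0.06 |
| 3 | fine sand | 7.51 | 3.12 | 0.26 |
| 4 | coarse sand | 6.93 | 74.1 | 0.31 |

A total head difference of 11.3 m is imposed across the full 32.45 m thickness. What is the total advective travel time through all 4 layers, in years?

622

With flow normal to the layers, continuity requires the same specific discharge q through every layer.
Σ(b_i/K_i) = 12.7/21.5 + 5.31/1.02e-05 + 7.51/3.12 + 6.93/74.1 = 5.206e+05 d.
q = Δh / Σ(b_i/K_i) = 11.3 / 5.206e+05 = 2.171e-05 m/day.
In each layer the seepage velocity is v_i = q/n_i, so the layer transit time is t_i = b_i·n_i / q:
  layer 1 (karst limestone): t_1 = 12.7 × 0.04 / 2.171e-05 = 23404 d
  layer 2 (clay): t_2 = 5.31 × 0.06 / 2.171e-05 = 14678 d
  layer 3 (fine sand): t_3 = 7.51 × 0.26 / 2.171e-05 = 89956 d
  layer 4 (coarse sand): t_4 = 6.93 × 0.31 / 2.171e-05 = 98972 d
Total t = Σ t_i = 2.270e+05 days = 621.5 years.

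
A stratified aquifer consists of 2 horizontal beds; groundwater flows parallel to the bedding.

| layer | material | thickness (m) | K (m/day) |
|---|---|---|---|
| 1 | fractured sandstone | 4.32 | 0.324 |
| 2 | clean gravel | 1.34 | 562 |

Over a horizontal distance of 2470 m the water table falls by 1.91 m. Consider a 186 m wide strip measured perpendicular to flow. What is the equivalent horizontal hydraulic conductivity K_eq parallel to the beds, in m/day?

Flow is parallel to layering, so each bed carries its own Darcy discharge and the transmissivities add.
Σ(K_i·b_i) = 0.324×4.32 + 562×1.34 = 754.5 m²/day.
Total thickness b = 5.660 m, so K_eq = Σ(K_i·b_i)/b = 133.3 m/day.

133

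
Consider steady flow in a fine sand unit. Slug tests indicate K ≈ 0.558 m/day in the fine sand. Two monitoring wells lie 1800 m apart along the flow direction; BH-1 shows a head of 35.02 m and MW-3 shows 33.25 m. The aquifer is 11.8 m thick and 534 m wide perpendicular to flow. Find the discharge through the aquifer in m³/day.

Cross-sectional area A = 534 × 11.8 = 6301 m².
Hydraulic gradient i = (35.02 − 33.25) / 1800 = 1.77 / 1800 = 0.0009833.
Darcy's law: Q = K · A · i = 0.5580 × 6301 × 0.0009833 = 3.457 m³/day.

3.46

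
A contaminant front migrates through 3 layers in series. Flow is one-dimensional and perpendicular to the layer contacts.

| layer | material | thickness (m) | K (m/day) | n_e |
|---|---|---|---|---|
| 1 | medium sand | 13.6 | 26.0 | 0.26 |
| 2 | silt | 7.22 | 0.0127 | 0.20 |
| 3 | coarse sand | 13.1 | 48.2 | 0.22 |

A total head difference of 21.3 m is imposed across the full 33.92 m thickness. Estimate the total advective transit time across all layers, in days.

210

With flow normal to the layers, continuity requires the same specific discharge q through every layer.
Σ(b_i/K_i) = 13.6/26.0 + 7.22/0.0127 + 13.1/48.2 = 569.3 d.
q = Δh / Σ(b_i/K_i) = 21.3 / 569.3 = 0.03741 m/day.
In each layer the seepage velocity is v_i = q/n_i, so the layer transit time is t_i = b_i·n_i / q:
  layer 1 (medium sand): t_1 = 13.6 × 0.26 / 0.03741 = 94.51 d
  layer 2 (silt): t_2 = 7.22 × 0.20 / 0.03741 = 38.59 d
  layer 3 (coarse sand): t_3 = 13.1 × 0.22 / 0.03741 = 77.03 d
Total t = Σ t_i = 210.1 days.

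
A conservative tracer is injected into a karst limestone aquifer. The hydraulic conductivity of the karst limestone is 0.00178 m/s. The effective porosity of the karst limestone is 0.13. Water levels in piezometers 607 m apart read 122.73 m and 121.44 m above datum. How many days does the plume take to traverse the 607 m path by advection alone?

Convert K: 0.00178 m/s × 86400 = 153.8 m/day.
Hydraulic gradient i = (122.73 − 121.44) / 607 = 1.29 / 607 = 0.002125.
Darcy flux q = K · i = 153.8 × 0.002125 = 0.3268 m/day.
Seepage velocity v = q / n_e = 0.3268 / 0.13 = 2.514 m/day.
Travel time t = L / v = 607 / 2.514 = 241.4 days.

241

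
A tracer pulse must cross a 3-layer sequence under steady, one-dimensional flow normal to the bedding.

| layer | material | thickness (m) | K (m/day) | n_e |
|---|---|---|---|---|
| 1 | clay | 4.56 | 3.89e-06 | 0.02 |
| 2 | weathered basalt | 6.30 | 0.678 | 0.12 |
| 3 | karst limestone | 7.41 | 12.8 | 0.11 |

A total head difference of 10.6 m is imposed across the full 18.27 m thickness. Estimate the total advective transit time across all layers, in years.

503

With flow normal to the layers, continuity requires the same specific discharge q through every layer.
Σ(b_i/K_i) = 4.56/3.89e-06 + 6.30/0.678 + 7.41/12.8 = 1.172e+06 d.
q = Δh / Σ(b_i/K_i) = 10.6 / 1.172e+06 = 9.042e-06 m/day.
In each layer the seepage velocity is v_i = q/n_i, so the layer transit time is t_i = b_i·n_i / q:
  layer 1 (clay): t_1 = 4.56 × 0.02 / 9.042e-06 = 10086 d
  layer 2 (weathered basalt): t_2 = 6.30 × 0.12 / 9.042e-06 = 83605 d
  layer 3 (karst limestone): t_3 = 7.41 × 0.11 / 9.042e-06 = 90141 d
Total t = Σ t_i = 1.838e+05 days = 503.3 years.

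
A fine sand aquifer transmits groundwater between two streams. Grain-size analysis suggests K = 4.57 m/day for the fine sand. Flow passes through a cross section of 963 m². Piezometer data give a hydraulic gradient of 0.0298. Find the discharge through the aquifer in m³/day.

131

Hydraulic gradient i = 0.0298.
Darcy's law: Q = K · A · i = 4.570 × 963.0 × 0.02980 = 131.1 m³/day.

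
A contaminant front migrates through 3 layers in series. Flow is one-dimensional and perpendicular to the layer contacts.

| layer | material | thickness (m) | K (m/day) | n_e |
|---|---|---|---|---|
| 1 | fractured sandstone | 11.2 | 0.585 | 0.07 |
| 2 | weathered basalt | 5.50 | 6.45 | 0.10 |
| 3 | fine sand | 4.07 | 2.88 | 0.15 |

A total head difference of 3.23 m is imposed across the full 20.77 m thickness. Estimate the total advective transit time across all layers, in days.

12.9

With flow normal to the layers, continuity requires the same specific discharge q through every layer.
Σ(b_i/K_i) = 11.2/0.585 + 5.50/6.45 + 4.07/2.88 = 21.41 d.
q = Δh / Σ(b_i/K_i) = 3.23 / 21.41 = 0.1509 m/day.
In each layer the seepage velocity is v_i = q/n_i, so the layer transit time is t_i = b_i·n_i / q:
  layer 1 (fractured sandstone): t_1 = 11.2 × 0.07 / 0.1509 = 5.197 d
  layer 2 (weathered basalt): t_2 = 5.50 × 0.10 / 0.1509 = 3.646 d
  layer 3 (fine sand): t_3 = 4.07 × 0.15 / 0.1509 = 4.047 d
Total t = Σ t_i = 12.89 days.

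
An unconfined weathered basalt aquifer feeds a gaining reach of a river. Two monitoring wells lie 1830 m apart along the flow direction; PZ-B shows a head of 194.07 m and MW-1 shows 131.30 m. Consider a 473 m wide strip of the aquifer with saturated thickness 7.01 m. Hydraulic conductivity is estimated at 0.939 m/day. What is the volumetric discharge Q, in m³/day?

107

Cross-sectional area A = 473 × 7.01 = 3316 m².
Hydraulic gradient i = (194.07 − 131.30) / 1830 = 62.77 / 1830 = 0.03430.
Darcy's law: Q = K · A · i = 0.9390 × 3316 × 0.03430 = 106.8 m³/day.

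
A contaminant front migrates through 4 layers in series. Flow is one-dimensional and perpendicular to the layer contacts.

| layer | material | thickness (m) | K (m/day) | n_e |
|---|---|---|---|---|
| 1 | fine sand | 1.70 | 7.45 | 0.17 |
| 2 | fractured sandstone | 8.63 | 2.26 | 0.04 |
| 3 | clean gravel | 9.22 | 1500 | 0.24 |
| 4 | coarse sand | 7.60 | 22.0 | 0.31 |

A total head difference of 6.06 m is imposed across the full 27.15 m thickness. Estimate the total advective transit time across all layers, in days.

With flow normal to the layers, continuity requires the same specific discharge q through every layer.
Σ(b_i/K_i) = 1.70/7.45 + 8.63/2.26 + 9.22/1500 + 7.60/22.0 = 4.398 d.
q = Δh / Σ(b_i/K_i) = 6.06 / 4.398 = 1.378 m/day.
In each layer the seepage velocity is v_i = q/n_i, so the layer transit time is t_i = b_i·n_i / q:
  layer 1 (fine sand): t_1 = 1.70 × 0.17 / 1.378 = 0.2098 d
  layer 2 (fractured sandstone): t_2 = 8.63 × 0.04 / 1.378 = 0.2505 d
  layer 3 (clean gravel): t_3 = 9.22 × 0.24 / 1.378 = 1.606 d
  layer 4 (coarse sand): t_4 = 7.60 × 0.31 / 1.378 = 1.710 d
Total t = Σ t_i = 3.776 days.

3.78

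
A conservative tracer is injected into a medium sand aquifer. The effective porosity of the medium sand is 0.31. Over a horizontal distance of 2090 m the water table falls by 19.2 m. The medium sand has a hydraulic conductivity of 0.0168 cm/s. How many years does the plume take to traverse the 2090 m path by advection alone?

Convert K: 0.0168 cm/s × 864 = 14.52 m/day.
Hydraulic gradient i = Δh / L = 19.2 / 2090 = 0.009187.
Darcy flux q = K · i = 14.52 × 0.009187 = 0.1333 m/day.
Seepage velocity v = q / n_e = 0.1333 / 0.31 = 0.4301 m/day.
Travel time t = L / v = 2090 / 0.4301 = 4859 days = 13.30 years.

13.3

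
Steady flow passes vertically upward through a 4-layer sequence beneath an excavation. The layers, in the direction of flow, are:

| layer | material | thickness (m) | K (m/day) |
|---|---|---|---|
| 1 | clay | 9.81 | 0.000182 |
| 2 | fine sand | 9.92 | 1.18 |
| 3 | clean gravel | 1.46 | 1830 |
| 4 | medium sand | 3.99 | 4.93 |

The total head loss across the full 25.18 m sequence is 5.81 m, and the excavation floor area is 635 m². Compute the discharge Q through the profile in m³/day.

Flow is perpendicular to layering, so the layers act in series and the equivalent K is the thickness-weighted harmonic mean.
Total thickness L = 9.81 + 9.92 + 1.46 + 3.99 = 25.18 m.
Σ(b_i/K_i) = 9.81/0.000182 + 9.92/1.18 + 1.46/1830 + 3.99/4.93 = 53910 d.
K_eq = L / Σ(b_i/K_i) = 25.18 / 53910 = 0.0004671 m/day.
Q = K_eq · A · (Δh/L) = 0.0004671 × 635 × (5.81/25.18) = 0.06843 m³/day.

0.0684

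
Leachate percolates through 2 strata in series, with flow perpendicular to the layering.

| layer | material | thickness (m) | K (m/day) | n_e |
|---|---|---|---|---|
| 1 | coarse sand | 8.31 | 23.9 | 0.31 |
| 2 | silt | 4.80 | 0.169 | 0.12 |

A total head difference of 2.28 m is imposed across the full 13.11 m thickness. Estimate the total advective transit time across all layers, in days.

With flow normal to the layers, continuity requires the same specific discharge q through every layer.
Σ(b_i/K_i) = 8.31/23.9 + 4.80/0.169 = 28.75 d.
q = Δh / Σ(b_i/K_i) = 2.28 / 28.75 = 0.07930 m/day.
In each layer the seepage velocity is v_i = q/n_i, so the layer transit time is t_i = b_i·n_i / q:
  layer 1 (coarse sand): t_1 = 8.31 × 0.31 / 0.07930 = 32.48 d
  layer 2 (silt): t_2 = 4.80 × 0.12 / 0.07930 = 7.263 d
Total t = Σ t_i = 39.75 days.

39.7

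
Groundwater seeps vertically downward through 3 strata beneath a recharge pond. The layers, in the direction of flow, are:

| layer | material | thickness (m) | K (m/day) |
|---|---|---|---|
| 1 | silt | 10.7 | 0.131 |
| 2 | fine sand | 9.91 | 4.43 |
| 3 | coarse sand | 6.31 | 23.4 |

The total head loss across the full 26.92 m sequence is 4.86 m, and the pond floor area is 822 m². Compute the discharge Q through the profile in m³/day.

Flow is perpendicular to layering, so the layers act in series and the equivalent K is the thickness-weighted harmonic mean.
Total thickness L = 10.7 + 9.91 + 6.31 = 26.92 m.
Σ(b_i/K_i) = 10.7/0.131 + 9.91/4.43 + 6.31/23.4 = 84.19 d.
K_eq = L / Σ(b_i/K_i) = 26.92 / 84.19 = 0.3198 m/day.
Q = K_eq · A · (Δh/L) = 0.3198 × 822 × (4.86/26.92) = 47.45 m³/day.

47.5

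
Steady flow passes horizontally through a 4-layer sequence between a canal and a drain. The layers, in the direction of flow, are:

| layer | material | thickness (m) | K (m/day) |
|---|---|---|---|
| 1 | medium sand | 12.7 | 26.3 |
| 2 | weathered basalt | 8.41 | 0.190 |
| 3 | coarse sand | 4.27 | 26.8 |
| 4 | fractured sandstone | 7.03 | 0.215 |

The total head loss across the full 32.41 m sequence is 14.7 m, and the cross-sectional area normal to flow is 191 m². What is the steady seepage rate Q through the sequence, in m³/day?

Flow is perpendicular to layering, so the layers act in series and the equivalent K is the thickness-weighted harmonic mean.
Total thickness L = 12.7 + 8.41 + 4.27 + 7.03 = 32.41 m.
Σ(b_i/K_i) = 12.7/26.3 + 8.41/0.190 + 4.27/26.8 + 7.03/0.215 = 77.60 d.
K_eq = L / Σ(b_i/K_i) = 32.41 / 77.60 = 0.4176 m/day.
Q = K_eq · A · (Δh/L) = 0.4176 × 191 × (14.7/32.41) = 36.18 m³/day.

36.2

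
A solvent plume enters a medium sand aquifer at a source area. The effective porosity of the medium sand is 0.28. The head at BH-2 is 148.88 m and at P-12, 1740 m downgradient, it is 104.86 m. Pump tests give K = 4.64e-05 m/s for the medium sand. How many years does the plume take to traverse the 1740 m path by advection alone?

Convert K: 4.64e-05 m/s × 86400 = 4.009 m/day.
Hydraulic gradient i = (148.88 − 104.86) / 1740 = 44.02 / 1740 = 0.02530.
Darcy flux q = K · i = 4.009 × 0.02530 = 0.1014 m/day.
Seepage velocity v = q / n_e = 0.1014 / 0.28 = 0.3622 m/day.
Travel time t = L / v = 1740 / 0.3622 = 4804 days = 13.15 years.

13.2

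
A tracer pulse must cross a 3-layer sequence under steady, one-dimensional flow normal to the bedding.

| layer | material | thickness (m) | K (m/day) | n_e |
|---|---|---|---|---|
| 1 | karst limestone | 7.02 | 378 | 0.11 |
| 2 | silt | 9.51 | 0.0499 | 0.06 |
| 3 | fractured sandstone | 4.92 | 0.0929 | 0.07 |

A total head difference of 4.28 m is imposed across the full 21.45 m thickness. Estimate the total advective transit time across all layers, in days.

96.0

With flow normal to the layers, continuity requires the same specific discharge q through every layer.
Σ(b_i/K_i) = 7.02/378 + 9.51/0.0499 + 4.92/0.0929 = 243.6 d.
q = Δh / Σ(b_i/K_i) = 4.28 / 243.6 = 0.01757 m/day.
In each layer the seepage velocity is v_i = q/n_i, so the layer transit time is t_i = b_i·n_i / q:
  layer 1 (karst limestone): t_1 = 7.02 × 0.11 / 0.01757 = 43.94 d
  layer 2 (silt): t_2 = 9.51 × 0.06 / 0.01757 = 32.47 d
  layer 3 (fractured sandstone): t_3 = 4.92 × 0.07 / 0.01757 = 19.60 d
Total t = Σ t_i = 96.01 days.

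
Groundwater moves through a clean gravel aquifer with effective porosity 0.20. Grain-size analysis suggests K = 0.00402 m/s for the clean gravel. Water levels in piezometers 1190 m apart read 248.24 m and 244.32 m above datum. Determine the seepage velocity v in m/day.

5.72

Convert K: 0.00402 m/s × 86400 = 347.3 m/day.
Hydraulic gradient i = (248.24 − 244.32) / 1190 = 3.92 / 1190 = 0.003294.
Darcy flux q = K · i = 347.3 × 0.003294 = 1.144 m/day.
Seepage velocity v = q / n_e = 1.144 / 0.20 = 5.721 m/day.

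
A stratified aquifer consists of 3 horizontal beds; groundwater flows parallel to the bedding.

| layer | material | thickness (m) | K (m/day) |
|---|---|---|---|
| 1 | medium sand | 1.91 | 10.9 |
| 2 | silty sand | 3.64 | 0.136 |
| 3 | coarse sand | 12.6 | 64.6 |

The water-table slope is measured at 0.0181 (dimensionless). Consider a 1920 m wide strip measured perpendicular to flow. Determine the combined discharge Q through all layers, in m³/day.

Flow is parallel to layering, so each bed carries its own Darcy discharge and the transmissivities add.
Σ(K_i·b_i) = 10.9×1.91 + 0.136×3.64 + 64.6×12.6 = 835.3 m²/day.
Hydraulic gradient i = 0.0181.
Q = Σ(K_i·b_i) · W · i = 835.3 × 1920 × 0.01810 = 29027 m³/day.

29000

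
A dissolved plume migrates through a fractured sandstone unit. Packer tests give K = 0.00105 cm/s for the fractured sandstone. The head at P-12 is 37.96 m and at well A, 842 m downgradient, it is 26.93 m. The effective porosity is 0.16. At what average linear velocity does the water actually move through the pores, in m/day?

Convert K: 0.00105 cm/s × 864 = 0.9072 m/day.
Hydraulic gradient i = (37.96 − 26.93) / 842 = 11.03 / 842 = 0.01310.
Darcy flux q = K · i = 0.9072 × 0.01310 = 0.01188 m/day.
Seepage velocity v = q / n_e = 0.01188 / 0.16 = 0.07428 m/day.

0.0743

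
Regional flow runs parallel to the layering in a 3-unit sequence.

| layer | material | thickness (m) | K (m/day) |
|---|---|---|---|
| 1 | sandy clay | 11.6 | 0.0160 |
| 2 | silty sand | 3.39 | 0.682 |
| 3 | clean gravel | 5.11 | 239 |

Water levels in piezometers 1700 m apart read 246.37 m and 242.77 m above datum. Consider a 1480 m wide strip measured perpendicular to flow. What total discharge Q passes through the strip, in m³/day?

Flow is parallel to layering, so each bed carries its own Darcy discharge and the transmissivities add.
Σ(K_i·b_i) = 0.0160×11.6 + 0.682×3.39 + 239×5.11 = 1224 m²/day.
Hydraulic gradient i = (246.37 − 242.77) / 1700 = 3.6 / 1700 = 0.002118.
Q = Σ(K_i·b_i) · W · i = 1224 × 1480 × 0.002118 = 3835 m³/day.

3840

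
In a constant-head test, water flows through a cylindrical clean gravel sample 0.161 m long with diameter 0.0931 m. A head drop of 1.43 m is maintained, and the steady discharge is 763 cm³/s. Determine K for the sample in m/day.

1090

Cross-sectional area A = π·(d/2)² = π × (0.0931/2)² = 0.006808 m².
Convert discharge: 763 cm³/s = 0.0007630 m³/s.
Darcy's law rearranged: K = Q·L / (A·Δh) = 0.0007630 × 0.161 / (0.006808 × 1.43) = 0.01262 m/s = 1090 m/day.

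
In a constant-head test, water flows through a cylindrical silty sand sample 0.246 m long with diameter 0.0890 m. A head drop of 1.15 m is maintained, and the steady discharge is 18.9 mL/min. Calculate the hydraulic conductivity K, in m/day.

0.936

Cross-sectional area A = π·(d/2)² = π × (0.0890/2)² = 0.006221 m².
Convert discharge: 18.9 mL/min = 3.150e-07 m³/s.
Darcy's law rearranged: K = Q·L / (A·Δh) = 3.150e-07 × 0.246 / (0.006221 × 1.15) = 1.083e-05 m/s = 0.9358 m/day.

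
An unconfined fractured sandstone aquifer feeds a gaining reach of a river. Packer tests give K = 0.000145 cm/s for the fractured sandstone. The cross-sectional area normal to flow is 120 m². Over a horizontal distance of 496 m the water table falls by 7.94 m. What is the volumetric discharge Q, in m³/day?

0.241

Convert K: 0.000145 cm/s × 864 = 0.1253 m/day.
Hydraulic gradient i = Δh / L = 7.94 / 496 = 0.01601.
Darcy's law: Q = K · A · i = 0.1253 × 120.0 × 0.01601 = 0.2407 m³/day.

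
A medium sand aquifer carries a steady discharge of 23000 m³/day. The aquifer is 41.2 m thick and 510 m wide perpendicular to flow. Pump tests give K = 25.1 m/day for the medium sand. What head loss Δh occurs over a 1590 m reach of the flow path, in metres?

69.3

Cross-sectional area A = 510 × 41.2 = 21012 m².
From Q = K·A·i, i = Q / (K·A) = 23000 / (25.10 × 21012) = 0.04361.
Head loss Δh = i · L = 0.04361 × 1590 = 69.34 m.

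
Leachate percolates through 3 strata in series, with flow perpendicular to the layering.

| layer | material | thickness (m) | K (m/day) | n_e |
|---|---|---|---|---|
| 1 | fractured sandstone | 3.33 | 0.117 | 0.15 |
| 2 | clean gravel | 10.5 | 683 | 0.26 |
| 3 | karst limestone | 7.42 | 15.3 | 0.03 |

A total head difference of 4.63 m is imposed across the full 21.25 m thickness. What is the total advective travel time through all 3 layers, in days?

With flow normal to the layers, continuity requires the same specific discharge q through every layer.
Σ(b_i/K_i) = 3.33/0.117 + 10.5/683 + 7.42/15.3 = 28.96 d.
q = Δh / Σ(b_i/K_i) = 4.63 / 28.96 = 0.1599 m/day.
In each layer the seepage velocity is v_i = q/n_i, so the layer transit time is t_i = b_i·n_i / q:
  layer 1 (fractured sandstone): t_1 = 3.33 × 0.15 / 0.1599 = 3.125 d
  layer 2 (clean gravel): t_2 = 10.5 × 0.26 / 0.1599 = 17.08 d
  layer 3 (karst limestone): t_3 = 7.42 × 0.03 / 0.1599 = 1.392 d
Total t = Σ t_i = 21.59 days.

21.6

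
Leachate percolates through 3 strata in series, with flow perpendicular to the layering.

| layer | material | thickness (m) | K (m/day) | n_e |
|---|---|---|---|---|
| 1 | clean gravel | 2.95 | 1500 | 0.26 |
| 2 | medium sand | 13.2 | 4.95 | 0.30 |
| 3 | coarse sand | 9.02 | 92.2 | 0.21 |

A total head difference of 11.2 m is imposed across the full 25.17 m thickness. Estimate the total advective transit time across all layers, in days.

With flow normal to the layers, continuity requires the same specific discharge q through every layer.
Σ(b_i/K_i) = 2.95/1500 + 13.2/4.95 + 9.02/92.2 = 2.766 d.
q = Δh / Σ(b_i/K_i) = 11.2 / 2.766 = 4.048 m/day.
In each layer the seepage velocity is v_i = q/n_i, so the layer transit time is t_i = b_i·n_i / q:
  layer 1 (clean gravel): t_1 = 2.95 × 0.26 / 4.048 = 0.1895 d
  layer 2 (medium sand): t_2 = 13.2 × 0.30 / 4.048 = 0.9781 d
  layer 3 (coarse sand): t_3 = 9.02 × 0.21 / 4.048 = 0.4679 d
Total t = Σ t_i = 1.635 days.

1.64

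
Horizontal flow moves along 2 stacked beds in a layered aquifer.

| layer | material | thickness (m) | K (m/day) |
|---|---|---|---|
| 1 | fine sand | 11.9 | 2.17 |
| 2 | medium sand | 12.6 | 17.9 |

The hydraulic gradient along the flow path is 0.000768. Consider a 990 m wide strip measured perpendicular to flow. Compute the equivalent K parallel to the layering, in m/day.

Flow is parallel to layering, so each bed carries its own Darcy discharge and the transmissivities add.
Σ(K_i·b_i) = 2.17×11.9 + 17.9×12.6 = 251.4 m²/day.
Total thickness b = 24.50 m, so K_eq = Σ(K_i·b_i)/b = 10.26 m/day.

10.3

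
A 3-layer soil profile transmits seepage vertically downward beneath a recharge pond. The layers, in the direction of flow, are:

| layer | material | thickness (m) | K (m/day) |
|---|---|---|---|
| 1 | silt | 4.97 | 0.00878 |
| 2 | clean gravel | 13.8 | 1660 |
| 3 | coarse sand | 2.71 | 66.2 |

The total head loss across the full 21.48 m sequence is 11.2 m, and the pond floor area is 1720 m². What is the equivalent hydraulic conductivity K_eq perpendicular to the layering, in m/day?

Flow is perpendicular to layering, so the layers act in series and the equivalent K is the thickness-weighted harmonic mean.
Total thickness L = 4.97 + 13.8 + 2.71 = 21.48 m.
Σ(b_i/K_i) = 4.97/0.00878 + 13.8/1660 + 2.71/66.2 = 566.1 d.
K_eq = L / Σ(b_i/K_i) = 21.48 / 566.1 = 0.03794 m/day.

0.0379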